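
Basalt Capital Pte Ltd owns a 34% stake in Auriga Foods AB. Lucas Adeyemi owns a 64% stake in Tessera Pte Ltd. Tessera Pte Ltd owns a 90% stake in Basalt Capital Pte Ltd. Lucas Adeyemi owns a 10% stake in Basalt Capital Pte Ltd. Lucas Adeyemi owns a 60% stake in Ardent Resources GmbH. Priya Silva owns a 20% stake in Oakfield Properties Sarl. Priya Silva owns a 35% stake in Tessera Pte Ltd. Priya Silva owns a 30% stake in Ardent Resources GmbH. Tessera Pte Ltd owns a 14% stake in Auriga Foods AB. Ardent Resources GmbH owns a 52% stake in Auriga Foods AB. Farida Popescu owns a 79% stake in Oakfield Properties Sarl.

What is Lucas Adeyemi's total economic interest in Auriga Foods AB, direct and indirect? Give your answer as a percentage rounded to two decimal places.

63.14%

Lucas reaches Auriga along 4 paths.
Via Ardent: 60% × 52% = 31.2%.
Via Tessera: 64% × 14% = 8.96%.
Via Basalt: 10% × 34% = 3.4%.
Via Tessera → Basalt: 64% × 90% × 34% = 19.584%.
Total: 31.2% + 8.96% + 3.4% + 19.584% = 63.144%.
Rounded: 63.14%.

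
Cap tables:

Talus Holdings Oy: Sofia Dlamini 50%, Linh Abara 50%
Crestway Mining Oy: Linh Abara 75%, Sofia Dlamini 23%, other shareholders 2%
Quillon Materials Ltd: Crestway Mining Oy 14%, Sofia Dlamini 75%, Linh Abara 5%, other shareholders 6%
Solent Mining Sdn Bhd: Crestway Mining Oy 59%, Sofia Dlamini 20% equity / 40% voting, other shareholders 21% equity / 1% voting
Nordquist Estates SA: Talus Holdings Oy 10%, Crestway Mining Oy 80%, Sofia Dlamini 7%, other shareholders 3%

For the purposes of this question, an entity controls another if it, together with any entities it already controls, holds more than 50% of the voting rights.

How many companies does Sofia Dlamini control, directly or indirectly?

1

Sofia holds 75% of Quillon, so Sofia controls Quillon.
No other company's threshold is met.
Sofia controls 1 company.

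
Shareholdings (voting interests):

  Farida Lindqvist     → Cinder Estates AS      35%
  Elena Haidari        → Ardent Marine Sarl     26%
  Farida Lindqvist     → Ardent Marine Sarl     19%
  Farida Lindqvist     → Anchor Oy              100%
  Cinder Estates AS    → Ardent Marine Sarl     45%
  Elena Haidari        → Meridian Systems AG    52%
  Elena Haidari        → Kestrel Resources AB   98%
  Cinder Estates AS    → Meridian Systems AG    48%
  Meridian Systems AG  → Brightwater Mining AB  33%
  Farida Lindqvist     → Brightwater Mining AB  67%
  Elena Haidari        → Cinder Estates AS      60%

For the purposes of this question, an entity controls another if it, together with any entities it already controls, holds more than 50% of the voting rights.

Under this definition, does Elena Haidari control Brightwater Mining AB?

Elena holds 60% of Cinder, so Elena controls Cinder.
Cinder and Elena together hold 45% + 26% = 71% of Ardent, so Elena controls Ardent.
Cinder and Elena together hold 48% + 52% = 100% of Meridian, so Elena controls Meridian.
Elena holds 98% of Kestrel, so Elena controls Kestrel.
In Brightwater, Elena's side holds only 33%, not > 50%.
So Elena does not control Brightwater.

No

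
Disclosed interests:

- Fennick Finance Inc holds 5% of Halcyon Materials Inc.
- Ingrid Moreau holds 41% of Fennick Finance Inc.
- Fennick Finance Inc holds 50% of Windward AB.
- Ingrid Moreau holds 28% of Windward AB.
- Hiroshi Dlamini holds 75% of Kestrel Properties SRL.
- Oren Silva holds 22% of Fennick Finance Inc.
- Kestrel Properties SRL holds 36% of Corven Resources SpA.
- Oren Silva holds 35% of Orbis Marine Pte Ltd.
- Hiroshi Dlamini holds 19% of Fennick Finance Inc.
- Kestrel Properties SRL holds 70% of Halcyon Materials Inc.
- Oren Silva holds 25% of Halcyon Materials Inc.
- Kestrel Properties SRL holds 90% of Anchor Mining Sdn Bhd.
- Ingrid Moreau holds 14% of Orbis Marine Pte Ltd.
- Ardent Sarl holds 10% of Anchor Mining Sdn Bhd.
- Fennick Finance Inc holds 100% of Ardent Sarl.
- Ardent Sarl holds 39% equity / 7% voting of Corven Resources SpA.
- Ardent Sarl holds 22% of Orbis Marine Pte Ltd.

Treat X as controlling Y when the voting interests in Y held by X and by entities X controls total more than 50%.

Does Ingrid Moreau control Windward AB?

Ingrid's largest direct stake is 41% in Fennick, which does not meet the threshold, so Ingrid controls no company.
In Windward, Ingrid's side holds only 28%, not > 50%.
So Ingrid does not control Windward.

No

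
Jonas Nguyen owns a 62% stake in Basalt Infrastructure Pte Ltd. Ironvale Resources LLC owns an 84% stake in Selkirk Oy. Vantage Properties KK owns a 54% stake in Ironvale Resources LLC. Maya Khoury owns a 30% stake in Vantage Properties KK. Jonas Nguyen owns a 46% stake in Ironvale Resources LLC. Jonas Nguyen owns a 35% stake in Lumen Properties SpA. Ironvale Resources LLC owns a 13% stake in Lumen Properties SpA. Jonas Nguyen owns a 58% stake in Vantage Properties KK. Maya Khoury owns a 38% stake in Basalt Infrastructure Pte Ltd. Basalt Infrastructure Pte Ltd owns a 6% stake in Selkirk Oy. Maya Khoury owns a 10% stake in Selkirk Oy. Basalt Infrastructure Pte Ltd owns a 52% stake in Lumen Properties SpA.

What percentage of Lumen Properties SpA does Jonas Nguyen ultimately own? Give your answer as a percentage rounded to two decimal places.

77.29%

Jonas reaches Lumen along 4 paths.
Via Basalt: 62% × 52% = 32.24%.
Direct stake: 35% = 35%.
Via Vantage → Ironvale: 58% × 54% × 13% = 4.0716%.
Via Ironvale: 46% × 13% = 5.98%.
Total: 32.24% + 35% + 4.0716% + 5.98% = 77.2916%.
Rounded: 77.29%.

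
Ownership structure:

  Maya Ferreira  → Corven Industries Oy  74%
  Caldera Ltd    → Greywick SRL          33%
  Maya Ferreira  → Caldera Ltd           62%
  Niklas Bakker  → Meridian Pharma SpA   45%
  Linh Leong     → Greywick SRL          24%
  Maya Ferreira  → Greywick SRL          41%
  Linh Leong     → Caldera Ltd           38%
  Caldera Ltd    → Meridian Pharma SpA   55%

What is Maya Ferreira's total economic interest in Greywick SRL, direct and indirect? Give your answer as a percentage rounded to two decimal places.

Maya reaches Greywick along 2 paths.
Via Caldera: 62% × 33% = 20.46%.
Direct stake: 41% = 41%.
Total: 20.46% + 41% = 61.46%.

61.46%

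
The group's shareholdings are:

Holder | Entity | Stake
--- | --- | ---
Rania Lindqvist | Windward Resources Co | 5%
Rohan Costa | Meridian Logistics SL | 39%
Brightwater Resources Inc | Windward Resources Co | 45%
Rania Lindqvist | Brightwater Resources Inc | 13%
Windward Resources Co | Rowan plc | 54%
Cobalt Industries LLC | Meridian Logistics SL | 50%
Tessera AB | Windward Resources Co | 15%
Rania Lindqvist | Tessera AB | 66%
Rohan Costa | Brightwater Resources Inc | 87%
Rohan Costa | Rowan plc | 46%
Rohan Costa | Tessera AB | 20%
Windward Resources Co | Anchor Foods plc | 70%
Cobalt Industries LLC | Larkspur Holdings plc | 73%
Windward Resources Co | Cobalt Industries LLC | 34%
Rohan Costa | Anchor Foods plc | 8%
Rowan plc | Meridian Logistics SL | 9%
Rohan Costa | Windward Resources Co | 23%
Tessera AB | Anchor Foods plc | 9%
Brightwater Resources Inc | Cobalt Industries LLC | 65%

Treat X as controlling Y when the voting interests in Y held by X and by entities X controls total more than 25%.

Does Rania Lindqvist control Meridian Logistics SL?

No

Rania holds 66% of Tessera, so Rania controls Tessera.
Neither Rania nor any entity Rania controls holds any voting interest in Meridian.
So Rania does not control Meridian.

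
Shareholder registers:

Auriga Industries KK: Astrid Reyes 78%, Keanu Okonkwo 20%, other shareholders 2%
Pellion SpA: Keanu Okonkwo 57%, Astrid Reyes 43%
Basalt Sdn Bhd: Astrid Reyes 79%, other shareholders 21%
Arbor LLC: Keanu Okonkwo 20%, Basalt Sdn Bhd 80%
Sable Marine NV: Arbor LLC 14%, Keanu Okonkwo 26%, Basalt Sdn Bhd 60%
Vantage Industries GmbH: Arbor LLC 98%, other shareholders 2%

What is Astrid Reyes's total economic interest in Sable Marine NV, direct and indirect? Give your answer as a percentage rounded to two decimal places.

Astrid reaches Sable along 2 paths.
Via Basalt → Arbor: 79% × 80% × 14% = 8.848%.
Via Basalt: 79% × 60% = 47.4%.
Total: 8.848% + 47.4% = 56.248%.
Rounded: 56.25%.

56.25%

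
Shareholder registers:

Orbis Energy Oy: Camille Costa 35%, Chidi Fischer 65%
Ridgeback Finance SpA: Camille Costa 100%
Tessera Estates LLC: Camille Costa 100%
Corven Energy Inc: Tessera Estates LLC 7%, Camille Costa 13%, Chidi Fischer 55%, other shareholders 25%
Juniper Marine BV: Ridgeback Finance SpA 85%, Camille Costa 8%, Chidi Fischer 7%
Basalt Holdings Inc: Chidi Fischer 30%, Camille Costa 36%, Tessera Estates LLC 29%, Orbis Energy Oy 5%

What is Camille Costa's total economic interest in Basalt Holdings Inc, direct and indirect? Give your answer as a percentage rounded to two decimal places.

66.75%

Camille reaches Basalt along 3 paths.
Direct stake: 36% = 36%.
Via Tessera: 100% × 29% = 29%.
Via Orbis: 35% × 5% = 1.75%.
Total: 36% + 29% + 1.75% = 66.75%.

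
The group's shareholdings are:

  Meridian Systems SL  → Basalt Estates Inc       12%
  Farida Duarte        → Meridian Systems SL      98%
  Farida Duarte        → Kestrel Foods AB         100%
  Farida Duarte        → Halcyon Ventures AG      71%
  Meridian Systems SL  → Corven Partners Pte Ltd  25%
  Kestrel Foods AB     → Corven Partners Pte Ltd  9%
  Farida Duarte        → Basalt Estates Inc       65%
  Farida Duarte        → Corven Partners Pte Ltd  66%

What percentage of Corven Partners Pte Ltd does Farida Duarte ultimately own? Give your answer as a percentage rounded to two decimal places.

99.50%

Farida reaches Corven along 3 paths.
Via Kestrel: 100% × 9% = 9%.
Via Meridian: 98% × 25% = 24.5%.
Direct stake: 66% = 66%.
Total: 9% + 24.5% + 66% = 99.5%.
Rounded: 99.50%.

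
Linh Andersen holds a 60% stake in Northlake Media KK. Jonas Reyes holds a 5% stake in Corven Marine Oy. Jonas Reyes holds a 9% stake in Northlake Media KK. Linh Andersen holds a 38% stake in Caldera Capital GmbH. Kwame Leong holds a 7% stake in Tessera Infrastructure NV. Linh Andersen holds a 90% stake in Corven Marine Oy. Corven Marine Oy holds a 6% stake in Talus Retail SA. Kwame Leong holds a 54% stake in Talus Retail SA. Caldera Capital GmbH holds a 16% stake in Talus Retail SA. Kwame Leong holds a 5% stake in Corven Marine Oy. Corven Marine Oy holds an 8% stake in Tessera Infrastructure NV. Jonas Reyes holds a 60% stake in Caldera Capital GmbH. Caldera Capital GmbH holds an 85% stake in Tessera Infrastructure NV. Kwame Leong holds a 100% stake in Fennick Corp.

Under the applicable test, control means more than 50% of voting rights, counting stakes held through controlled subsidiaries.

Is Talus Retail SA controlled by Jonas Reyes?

No

Jonas holds 60% of Caldera, so Jonas controls Caldera.
Caldera holds 85% of Tessera, so Jonas controls Tessera.
In Talus, Jonas's side holds only 16%, not > 50%.
So Jonas does not control Talus.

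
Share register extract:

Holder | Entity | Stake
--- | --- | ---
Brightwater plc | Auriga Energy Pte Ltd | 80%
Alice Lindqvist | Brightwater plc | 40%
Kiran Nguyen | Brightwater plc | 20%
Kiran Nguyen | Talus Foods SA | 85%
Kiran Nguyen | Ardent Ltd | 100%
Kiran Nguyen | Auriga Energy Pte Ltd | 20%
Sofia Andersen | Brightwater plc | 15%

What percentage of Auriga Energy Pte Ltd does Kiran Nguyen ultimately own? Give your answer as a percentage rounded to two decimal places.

36.00%

Kiran reaches Auriga along 2 paths.
Via Brightwater: 20% × 80% = 16%.
Direct stake: 20% = 20%.
Total: 16% + 20% = 36%.
Rounded: 36.00%.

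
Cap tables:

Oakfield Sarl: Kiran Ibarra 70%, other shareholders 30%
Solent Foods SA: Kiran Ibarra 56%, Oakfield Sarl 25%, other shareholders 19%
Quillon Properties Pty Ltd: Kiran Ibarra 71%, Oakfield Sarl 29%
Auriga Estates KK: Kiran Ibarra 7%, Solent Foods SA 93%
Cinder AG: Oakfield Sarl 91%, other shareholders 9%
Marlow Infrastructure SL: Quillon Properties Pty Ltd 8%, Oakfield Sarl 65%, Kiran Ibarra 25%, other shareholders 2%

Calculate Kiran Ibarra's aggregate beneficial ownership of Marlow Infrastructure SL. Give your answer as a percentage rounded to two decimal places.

Kiran reaches Marlow along 4 paths.
Via Quillon: 71% × 8% = 5.68%.
Via Oakfield → Quillon: 70% × 29% × 8% = 1.624%.
Via Oakfield: 70% × 65% = 45.5%.
Direct stake: 25% = 25%.
Total: 5.68% + 1.624% + 45.5% + 25% = 77.804%.
Rounded: 77.80%.

77.80%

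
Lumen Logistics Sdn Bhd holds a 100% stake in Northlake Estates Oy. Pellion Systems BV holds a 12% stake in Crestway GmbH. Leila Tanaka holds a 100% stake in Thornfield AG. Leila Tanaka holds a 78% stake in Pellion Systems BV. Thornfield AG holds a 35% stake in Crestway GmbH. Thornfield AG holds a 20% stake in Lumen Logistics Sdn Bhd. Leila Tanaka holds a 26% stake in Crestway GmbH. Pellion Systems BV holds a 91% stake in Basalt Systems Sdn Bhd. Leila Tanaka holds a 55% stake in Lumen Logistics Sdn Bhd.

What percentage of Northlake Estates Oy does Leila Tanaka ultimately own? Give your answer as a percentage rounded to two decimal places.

75.00%

Leila reaches Northlake along 2 paths.
Via Thornfield → Lumen: 100% × 20% × 100% = 20%.
Via Lumen: 55% × 100% = 55%.
Total: 20% + 55% = 75%.
Rounded: 75.00%.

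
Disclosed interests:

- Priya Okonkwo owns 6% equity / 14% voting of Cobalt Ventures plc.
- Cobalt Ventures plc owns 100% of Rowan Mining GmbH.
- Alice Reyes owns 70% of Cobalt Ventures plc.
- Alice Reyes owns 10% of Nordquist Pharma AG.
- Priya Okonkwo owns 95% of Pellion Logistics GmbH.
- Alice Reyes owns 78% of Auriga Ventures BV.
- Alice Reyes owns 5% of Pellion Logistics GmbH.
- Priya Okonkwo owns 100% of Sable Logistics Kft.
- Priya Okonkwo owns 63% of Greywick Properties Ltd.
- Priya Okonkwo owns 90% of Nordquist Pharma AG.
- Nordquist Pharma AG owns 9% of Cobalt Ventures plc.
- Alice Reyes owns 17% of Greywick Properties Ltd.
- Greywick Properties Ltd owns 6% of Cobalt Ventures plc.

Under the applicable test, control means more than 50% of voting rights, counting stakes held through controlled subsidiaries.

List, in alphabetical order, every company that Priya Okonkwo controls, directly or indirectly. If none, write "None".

Priya holds 63% of Greywick, so Priya controls Greywick.
Priya holds 90% of Nordquist, so Priya controls Nordquist.
Priya holds 100% of Sable, so Priya controls Sable.
Priya holds 95% of Pellion, so Priya controls Pellion.
No other company's threshold is met.

Greywick Properties Ltd, Nordquist Pharma AG, Pellion Logistics GmbH, Sable Logistics Kft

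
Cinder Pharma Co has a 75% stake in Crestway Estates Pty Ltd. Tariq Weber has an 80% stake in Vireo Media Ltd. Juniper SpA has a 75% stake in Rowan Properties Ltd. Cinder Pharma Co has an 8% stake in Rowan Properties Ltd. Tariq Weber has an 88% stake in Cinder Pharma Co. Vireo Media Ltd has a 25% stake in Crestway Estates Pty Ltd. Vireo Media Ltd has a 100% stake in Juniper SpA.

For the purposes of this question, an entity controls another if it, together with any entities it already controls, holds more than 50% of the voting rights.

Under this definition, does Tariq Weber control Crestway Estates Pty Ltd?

Tariq holds 80% of Vireo, so Tariq controls Vireo.
Tariq holds 88% of Cinder, so Tariq controls Cinder.
Cinder and Vireo together hold 75% + 25% = 100% of Crestway, so Tariq controls Crestway.

Yes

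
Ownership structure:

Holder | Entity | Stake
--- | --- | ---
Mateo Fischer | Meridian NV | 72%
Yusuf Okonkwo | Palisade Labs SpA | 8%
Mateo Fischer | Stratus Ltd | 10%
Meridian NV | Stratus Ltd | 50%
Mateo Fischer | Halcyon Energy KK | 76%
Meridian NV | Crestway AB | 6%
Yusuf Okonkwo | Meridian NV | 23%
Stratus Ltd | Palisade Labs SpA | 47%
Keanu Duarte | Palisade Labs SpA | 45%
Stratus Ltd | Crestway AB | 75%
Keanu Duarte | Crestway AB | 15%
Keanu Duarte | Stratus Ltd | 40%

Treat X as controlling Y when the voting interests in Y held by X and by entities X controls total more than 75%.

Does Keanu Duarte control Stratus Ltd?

No

Keanu's largest direct stake is 45% in Palisade, which does not meet the threshold, so Keanu controls no company.
In Stratus, Keanu's side holds only 40%, not > 75%.
So Keanu does not control Stratus.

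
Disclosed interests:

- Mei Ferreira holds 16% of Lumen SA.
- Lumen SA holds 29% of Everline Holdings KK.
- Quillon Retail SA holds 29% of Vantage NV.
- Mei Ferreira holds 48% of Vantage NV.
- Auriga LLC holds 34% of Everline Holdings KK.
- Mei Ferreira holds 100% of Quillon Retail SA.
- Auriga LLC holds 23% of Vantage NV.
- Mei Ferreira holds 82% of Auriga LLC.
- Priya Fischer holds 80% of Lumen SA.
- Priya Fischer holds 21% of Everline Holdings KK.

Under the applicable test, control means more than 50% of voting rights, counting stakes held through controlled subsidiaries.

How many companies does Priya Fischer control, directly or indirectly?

1

Priya holds 80% of Lumen, so Priya controls Lumen.
No other company's threshold is met.
Priya controls 1 company.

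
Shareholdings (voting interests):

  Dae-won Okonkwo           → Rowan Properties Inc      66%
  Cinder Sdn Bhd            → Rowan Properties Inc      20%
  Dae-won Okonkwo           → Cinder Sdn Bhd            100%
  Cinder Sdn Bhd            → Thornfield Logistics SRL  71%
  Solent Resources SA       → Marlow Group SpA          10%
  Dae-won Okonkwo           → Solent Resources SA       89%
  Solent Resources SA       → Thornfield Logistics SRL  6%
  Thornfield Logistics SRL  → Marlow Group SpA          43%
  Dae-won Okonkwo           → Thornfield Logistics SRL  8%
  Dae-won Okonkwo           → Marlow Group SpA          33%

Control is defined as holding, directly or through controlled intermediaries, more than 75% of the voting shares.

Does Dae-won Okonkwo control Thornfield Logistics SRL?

Yes

Dae-won holds 89% of Solent, so Dae-won controls Solent.
Dae-won holds 100% of Cinder, so Dae-won controls Cinder.
Dae-won and Cinder and Solent together hold 8% + 71% + 6% = 85% of Thornfield, so Dae-won controls Thornfield.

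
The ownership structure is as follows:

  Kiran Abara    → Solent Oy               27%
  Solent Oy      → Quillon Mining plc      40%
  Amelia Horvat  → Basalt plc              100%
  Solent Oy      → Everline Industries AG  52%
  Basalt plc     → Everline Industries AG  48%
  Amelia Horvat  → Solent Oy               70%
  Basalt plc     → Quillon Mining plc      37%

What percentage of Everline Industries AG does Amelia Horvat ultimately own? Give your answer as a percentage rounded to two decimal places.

84.40%

Amelia reaches Everline along 2 paths.
Via Solent: 70% × 52% = 36.4%.
Via Basalt: 100% × 48% = 48%.
Total: 36.4% + 48% = 84.4%.
Rounded: 84.40%.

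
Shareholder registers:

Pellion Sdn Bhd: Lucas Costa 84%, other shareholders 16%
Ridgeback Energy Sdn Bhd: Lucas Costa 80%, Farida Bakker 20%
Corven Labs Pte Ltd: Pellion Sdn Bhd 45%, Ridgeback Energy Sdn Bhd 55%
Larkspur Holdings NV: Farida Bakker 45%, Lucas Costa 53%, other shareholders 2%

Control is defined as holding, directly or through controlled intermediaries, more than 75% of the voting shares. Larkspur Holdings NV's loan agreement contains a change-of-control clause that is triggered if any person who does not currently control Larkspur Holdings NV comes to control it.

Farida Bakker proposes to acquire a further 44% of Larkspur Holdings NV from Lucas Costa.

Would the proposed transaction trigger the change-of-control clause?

The purchase adds only to Farida's holdings (Lucas's stake shrinks), so Farida is the only person who could newly come to control Larkspur.
Farida's largest direct stake is 45% in Larkspur, which does not meet the threshold, so Farida controls no company.
In Larkspur, Farida's side holds only 45%, not > 75%.
So before the transaction, Farida does not control Larkspur.
After the purchase, Farida's direct stake in Larkspur rises to 45% + 44% = 89%, and Lucas's stake falls to 9%.
Farida holds 89% of Larkspur, so Farida controls Larkspur.
Farida did not control Larkspur before and does after, so the clause is triggered.

Yes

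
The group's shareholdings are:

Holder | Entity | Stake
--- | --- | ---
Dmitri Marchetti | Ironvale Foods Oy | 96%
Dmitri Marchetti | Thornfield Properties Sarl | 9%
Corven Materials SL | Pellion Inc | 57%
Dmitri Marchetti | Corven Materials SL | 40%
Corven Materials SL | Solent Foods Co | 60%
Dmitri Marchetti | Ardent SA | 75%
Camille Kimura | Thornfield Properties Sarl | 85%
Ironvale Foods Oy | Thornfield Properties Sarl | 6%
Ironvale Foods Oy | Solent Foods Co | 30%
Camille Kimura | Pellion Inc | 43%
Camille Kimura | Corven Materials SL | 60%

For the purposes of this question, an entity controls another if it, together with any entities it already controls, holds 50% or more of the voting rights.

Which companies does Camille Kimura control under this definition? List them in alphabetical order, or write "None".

Camille holds 60% of Corven, so Camille controls Corven.
Corven holds 60% of Solent, so Camille controls Solent.
Corven and Camille together hold 57% + 43% = 100% of Pellion, so Camille controls Pellion.
Camille holds 85% of Thornfield, so Camille controls Thornfield.
No other company's threshold is met.

Corven Materials SL, Pellion Inc, Solent Foods Co, Thornfield Properties Sarl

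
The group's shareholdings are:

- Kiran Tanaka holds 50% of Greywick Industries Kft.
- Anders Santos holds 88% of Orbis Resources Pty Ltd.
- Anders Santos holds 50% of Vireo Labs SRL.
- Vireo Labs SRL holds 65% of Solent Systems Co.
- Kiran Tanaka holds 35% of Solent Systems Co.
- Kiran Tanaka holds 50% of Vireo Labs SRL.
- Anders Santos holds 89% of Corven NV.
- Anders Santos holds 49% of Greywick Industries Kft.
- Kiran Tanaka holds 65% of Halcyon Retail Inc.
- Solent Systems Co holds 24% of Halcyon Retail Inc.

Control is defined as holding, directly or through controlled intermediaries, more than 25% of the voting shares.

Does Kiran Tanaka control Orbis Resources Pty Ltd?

No

Kiran holds 50% of Vireo, so Kiran controls Vireo.
Vireo and Kiran together hold 65% + 35% = 100% of Solent, so Kiran controls Solent.
Kiran holds 50% of Greywick, so Kiran controls Greywick.
Kiran and Solent together hold 65% + 24% = 89% of Halcyon, so Kiran controls Halcyon.
Neither Kiran nor any entity Kiran controls holds any voting interest in Orbis.
So Kiran does not control Orbis.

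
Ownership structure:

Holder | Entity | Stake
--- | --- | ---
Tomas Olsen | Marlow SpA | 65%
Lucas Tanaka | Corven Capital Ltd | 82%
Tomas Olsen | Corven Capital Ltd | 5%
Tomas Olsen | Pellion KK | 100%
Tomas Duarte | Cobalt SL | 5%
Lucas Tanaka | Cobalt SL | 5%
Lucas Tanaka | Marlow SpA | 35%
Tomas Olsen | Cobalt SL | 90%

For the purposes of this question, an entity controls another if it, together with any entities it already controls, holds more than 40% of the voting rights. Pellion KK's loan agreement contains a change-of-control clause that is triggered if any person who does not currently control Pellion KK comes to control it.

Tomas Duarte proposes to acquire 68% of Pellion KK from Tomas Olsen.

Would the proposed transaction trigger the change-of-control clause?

The purchase adds only to Tomas Duarte's holdings (Tomas Olsen's stake shrinks), so Tomas Duarte is the only person who could newly come to control Pellion.
Tomas Duarte's largest direct stake is 5% in Cobalt, which does not meet the threshold, so Tomas Duarte controls no company.
Neither Tomas Duarte nor any entity Tomas Duarte controls holds any voting interest in Pellion.
So before the transaction, Tomas Duarte does not control Pellion.
After the purchase, Tomas Duarte holds 68% of Pellion directly, and Tomas Olsen's stake falls to 32%.
Tomas Duarte holds 68% of Pellion, so Tomas Duarte controls Pellion.
Tomas Duarte did not control Pellion before and does after, so the clause is triggered.

Yes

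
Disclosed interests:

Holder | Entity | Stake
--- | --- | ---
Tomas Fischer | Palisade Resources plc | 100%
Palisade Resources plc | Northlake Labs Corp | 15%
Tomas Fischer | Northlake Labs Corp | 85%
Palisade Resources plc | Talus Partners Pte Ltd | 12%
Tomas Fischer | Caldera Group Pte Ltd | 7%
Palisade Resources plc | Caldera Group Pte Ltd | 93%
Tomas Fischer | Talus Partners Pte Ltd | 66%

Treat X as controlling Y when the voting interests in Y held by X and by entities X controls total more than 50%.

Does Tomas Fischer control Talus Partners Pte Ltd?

Tomas holds 100% of Palisade, so Tomas controls Palisade.
Tomas and Palisade together hold 66% + 12% = 78% of Talus, so Tomas controls Talus.

Yes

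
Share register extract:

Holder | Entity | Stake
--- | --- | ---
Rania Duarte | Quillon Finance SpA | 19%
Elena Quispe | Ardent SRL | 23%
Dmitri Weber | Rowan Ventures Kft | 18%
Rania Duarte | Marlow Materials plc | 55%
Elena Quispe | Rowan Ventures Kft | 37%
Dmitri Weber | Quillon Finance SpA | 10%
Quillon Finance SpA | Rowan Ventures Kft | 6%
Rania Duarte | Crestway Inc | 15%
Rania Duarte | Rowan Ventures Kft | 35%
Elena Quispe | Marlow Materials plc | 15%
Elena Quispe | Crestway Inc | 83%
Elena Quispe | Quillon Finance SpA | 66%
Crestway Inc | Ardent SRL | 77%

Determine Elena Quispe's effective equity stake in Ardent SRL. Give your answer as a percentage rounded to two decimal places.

86.91%

Elena reaches Ardent along 2 paths.
Direct stake: 23% = 23%.
Via Crestway: 83% × 77% = 63.91%.
Total: 23% + 63.91% = 86.91%.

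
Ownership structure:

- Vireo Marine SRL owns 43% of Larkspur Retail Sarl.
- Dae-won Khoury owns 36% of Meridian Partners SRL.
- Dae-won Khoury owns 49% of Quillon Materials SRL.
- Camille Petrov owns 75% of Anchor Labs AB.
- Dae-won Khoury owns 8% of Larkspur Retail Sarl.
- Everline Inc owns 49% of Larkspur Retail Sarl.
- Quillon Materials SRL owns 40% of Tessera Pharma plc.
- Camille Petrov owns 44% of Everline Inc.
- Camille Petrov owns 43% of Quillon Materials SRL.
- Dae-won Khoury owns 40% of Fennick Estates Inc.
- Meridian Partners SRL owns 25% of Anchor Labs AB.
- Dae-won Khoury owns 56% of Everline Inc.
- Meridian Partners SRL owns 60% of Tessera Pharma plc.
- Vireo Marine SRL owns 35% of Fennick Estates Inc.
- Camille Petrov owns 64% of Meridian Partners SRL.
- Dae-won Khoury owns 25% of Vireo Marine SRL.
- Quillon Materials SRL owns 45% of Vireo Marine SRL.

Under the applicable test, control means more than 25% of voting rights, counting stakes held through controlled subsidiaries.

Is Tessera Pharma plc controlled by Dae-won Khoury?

Yes

Dae-won holds 49% of Quillon, so Dae-won controls Quillon.
Dae-won holds 36% of Meridian, so Dae-won controls Meridian.
Meridian and Quillon together hold 60% + 40% = 100% of Tessera, so Dae-won controls Tessera.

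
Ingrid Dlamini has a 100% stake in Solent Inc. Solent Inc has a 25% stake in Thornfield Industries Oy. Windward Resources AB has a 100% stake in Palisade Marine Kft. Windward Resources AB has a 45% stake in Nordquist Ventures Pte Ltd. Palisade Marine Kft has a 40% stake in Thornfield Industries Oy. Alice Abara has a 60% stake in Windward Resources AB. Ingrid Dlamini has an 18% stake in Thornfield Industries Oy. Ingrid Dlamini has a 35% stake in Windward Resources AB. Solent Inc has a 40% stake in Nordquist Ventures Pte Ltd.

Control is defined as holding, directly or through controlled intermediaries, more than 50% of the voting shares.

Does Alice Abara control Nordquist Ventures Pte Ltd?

Alice holds 60% of Windward, so Alice controls Windward.
Windward holds 100% of Palisade, so Alice controls Palisade.
In Nordquist, Alice's side holds only 45%, not > 50%.
So Alice does not control Nordquist.

No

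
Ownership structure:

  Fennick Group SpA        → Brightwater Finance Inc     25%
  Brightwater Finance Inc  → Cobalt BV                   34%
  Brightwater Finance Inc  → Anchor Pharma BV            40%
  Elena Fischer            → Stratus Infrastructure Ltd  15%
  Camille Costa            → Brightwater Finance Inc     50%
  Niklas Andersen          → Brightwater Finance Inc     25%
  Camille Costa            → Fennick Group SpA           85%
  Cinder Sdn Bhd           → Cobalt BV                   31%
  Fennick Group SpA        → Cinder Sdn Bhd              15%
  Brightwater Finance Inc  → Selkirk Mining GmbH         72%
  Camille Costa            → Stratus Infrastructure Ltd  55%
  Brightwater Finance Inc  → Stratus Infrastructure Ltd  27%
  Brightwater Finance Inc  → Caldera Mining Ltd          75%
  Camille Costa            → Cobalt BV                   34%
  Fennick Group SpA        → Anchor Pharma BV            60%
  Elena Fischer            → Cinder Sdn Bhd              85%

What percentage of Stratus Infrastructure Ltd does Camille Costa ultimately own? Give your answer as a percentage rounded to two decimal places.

74.24%

Camille reaches Stratus along 3 paths.
Via Brightwater: 50% × 27% = 13.5%.
Via Fennick → Brightwater: 85% × 25% × 27% = 5.7375%.
Direct stake: 55% = 55%.
Total: 13.5% + 5.7375% + 55% = 74.2375%.
Rounded: 74.24%.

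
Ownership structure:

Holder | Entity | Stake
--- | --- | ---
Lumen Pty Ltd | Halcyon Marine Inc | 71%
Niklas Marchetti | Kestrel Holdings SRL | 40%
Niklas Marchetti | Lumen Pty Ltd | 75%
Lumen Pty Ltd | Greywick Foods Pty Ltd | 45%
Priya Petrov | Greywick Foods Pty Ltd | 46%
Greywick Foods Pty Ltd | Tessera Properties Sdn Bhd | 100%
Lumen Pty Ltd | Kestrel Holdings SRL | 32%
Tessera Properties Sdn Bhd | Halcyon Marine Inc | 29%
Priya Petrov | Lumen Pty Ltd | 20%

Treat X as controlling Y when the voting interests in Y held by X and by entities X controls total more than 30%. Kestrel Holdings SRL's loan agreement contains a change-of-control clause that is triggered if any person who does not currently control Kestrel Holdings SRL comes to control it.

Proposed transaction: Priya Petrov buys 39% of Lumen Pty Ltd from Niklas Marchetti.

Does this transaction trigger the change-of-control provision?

Yes

The purchase adds only to Priya's holdings (Niklas's stake shrinks), so Priya is the only person who could newly come to control Kestrel.
Priya holds 46% of Greywick, so Priya controls Greywick.
Greywick holds 100% of Tessera, so Priya controls Tessera.
Neither Priya nor any entity Priya controls holds any voting interest in Kestrel.
So before the transaction, Priya does not control Kestrel.
After the purchase, Priya's direct stake in Lumen rises to 20% + 39% = 59%, and Niklas's stake falls to 36%.
Priya holds 59% of Lumen, so Priya controls Lumen.
Lumen holds 32% of Kestrel, so Priya controls Kestrel.
Priya did not control Kestrel before and does after, so the clause is triggered.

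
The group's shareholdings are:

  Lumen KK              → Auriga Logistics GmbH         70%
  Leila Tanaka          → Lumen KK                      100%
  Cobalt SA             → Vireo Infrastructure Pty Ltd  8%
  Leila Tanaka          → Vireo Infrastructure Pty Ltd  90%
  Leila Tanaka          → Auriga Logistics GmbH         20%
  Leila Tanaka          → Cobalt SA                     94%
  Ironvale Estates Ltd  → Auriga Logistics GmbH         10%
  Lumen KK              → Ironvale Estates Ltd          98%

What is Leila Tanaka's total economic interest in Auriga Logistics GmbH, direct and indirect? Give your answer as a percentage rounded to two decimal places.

Leila reaches Auriga along 3 paths.
Via Lumen: 100% × 70% = 70%.
Direct stake: 20% = 20%.
Via Lumen → Ironvale: 100% × 98% × 10% = 9.8%.
Total: 70% + 20% + 9.8% = 99.8%.
Rounded: 99.80%.

99.80%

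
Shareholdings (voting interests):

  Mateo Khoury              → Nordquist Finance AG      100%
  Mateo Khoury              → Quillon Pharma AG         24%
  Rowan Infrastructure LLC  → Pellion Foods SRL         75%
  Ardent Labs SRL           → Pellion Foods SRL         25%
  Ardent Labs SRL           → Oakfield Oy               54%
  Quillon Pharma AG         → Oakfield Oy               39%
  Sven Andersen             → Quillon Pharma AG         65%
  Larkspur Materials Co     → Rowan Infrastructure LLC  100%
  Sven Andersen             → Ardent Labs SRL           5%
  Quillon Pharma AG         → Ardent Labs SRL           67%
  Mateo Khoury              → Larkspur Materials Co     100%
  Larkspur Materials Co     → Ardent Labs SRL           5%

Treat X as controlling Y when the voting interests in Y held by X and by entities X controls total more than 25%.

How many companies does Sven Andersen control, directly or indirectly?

Sven holds 65% of Quillon, so Sven controls Quillon.
Quillon and Sven together hold 67% + 5% = 72% of Ardent, so Sven controls Ardent.
Quillon and Ardent together hold 39% + 54% = 93% of Oakfield, so Sven controls Oakfield.
No other company's threshold is met.
Sven controls 3 companies.

3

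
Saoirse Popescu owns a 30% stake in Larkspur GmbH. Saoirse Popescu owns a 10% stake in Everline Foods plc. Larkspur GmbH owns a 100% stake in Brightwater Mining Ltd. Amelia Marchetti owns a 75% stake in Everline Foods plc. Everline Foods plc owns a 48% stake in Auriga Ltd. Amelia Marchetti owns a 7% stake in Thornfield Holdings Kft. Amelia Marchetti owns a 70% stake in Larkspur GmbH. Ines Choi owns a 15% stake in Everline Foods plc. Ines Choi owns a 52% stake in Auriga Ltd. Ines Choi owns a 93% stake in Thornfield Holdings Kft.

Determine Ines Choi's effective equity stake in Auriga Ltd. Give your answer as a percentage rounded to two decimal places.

Ines reaches Auriga along 2 paths.
Direct stake: 52% = 52%.
Via Everline: 15% × 48% = 7.2%.
Total: 52% + 7.2% = 59.2%.
Rounded: 59.20%.

59.20%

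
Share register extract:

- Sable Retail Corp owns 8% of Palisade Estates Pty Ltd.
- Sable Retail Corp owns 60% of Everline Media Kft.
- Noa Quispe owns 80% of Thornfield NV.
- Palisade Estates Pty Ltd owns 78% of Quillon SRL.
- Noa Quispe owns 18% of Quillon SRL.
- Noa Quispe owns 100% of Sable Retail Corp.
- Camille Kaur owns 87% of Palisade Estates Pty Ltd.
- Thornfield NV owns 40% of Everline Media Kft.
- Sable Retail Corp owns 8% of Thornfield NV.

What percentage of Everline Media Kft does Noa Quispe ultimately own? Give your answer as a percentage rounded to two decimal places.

95.20%

Noa reaches Everline along 3 paths.
Via Sable → Thornfield: 100% × 8% × 40% = 3.2%.
Via Thornfield: 80% × 40% = 32%.
Via Sable: 100% × 60% = 60%.
Total: 3.2% + 32% + 60% = 95.2%.
Rounded: 95.20%.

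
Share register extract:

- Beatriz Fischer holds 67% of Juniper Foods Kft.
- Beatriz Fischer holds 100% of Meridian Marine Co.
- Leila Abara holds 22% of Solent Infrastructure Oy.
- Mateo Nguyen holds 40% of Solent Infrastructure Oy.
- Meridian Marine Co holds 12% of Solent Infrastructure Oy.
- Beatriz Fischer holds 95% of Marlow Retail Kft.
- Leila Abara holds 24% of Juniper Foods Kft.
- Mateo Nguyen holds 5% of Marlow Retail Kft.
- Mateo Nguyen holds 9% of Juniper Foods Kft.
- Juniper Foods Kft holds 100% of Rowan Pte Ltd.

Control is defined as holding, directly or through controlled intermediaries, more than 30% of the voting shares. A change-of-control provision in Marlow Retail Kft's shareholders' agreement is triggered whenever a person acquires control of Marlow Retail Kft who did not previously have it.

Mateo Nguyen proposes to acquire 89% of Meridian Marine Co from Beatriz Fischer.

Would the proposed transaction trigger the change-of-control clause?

The purchase adds only to Mateo's holdings (Beatriz's stake shrinks), so Mateo is the only person who could newly come to control Marlow.
Mateo holds 40% of Solent, so Mateo controls Solent.
In Marlow, Mateo's side holds only 5%, not > 30%.
So before the transaction, Mateo does not control Marlow.
After the purchase, Mateo holds 89% of Meridian directly, and Beatriz's stake falls to 11%.
Mateo holds 89% of Meridian, so Mateo controls Meridian.
Meridian and Mateo together hold 12% + 40% = 52% of Solent, so Mateo controls Solent.
After the transaction, Mateo's side holds 5% of Marlow, not > 30%, so Mateo still does not control Marlow.
No new person acquires control, so the clause is not triggered.

No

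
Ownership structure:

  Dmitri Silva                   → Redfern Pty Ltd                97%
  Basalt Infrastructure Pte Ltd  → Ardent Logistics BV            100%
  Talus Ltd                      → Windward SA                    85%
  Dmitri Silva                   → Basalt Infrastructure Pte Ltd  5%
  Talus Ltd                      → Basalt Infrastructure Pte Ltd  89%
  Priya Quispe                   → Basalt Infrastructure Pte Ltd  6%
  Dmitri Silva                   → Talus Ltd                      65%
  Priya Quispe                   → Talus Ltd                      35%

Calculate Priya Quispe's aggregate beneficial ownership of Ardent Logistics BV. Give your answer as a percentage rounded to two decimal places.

Priya reaches Ardent along 2 paths.
Via Talus → Basalt: 35% × 89% × 100% = 31.15%.
Via Basalt: 6% × 100% = 6%.
Total: 31.15% + 6% = 37.15%.

37.15%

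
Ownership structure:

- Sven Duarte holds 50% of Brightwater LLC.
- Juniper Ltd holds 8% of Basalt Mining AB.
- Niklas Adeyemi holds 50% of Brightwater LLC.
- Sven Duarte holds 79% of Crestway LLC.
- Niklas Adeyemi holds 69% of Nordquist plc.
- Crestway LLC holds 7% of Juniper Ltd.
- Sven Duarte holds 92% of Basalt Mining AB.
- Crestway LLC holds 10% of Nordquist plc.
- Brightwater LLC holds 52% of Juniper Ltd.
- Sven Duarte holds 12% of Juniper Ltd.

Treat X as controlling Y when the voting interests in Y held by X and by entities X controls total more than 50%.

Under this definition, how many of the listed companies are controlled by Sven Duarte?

2

Sven holds 79% of Crestway, so Sven controls Crestway.
Sven holds 92% of Basalt, so Sven controls Basalt.
No other company's threshold is met.
Sven controls 2 companies.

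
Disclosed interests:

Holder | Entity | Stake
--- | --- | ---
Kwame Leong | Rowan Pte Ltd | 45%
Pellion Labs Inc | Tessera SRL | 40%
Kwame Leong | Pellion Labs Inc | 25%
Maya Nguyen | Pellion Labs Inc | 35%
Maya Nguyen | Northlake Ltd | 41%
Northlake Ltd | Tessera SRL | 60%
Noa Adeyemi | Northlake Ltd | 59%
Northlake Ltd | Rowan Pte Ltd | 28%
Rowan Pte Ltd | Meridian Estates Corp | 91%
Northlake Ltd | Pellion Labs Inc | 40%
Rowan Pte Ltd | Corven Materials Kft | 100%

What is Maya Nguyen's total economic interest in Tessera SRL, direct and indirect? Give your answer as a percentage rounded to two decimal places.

Maya reaches Tessera along 3 paths.
Via Pellion: 35% × 40% = 14%.
Via Northlake → Pellion: 41% × 40% × 40% = 6.56%.
Via Northlake: 41% × 60% = 24.6%.
Total: 14% + 6.56% + 24.6% = 45.16%.

45.16%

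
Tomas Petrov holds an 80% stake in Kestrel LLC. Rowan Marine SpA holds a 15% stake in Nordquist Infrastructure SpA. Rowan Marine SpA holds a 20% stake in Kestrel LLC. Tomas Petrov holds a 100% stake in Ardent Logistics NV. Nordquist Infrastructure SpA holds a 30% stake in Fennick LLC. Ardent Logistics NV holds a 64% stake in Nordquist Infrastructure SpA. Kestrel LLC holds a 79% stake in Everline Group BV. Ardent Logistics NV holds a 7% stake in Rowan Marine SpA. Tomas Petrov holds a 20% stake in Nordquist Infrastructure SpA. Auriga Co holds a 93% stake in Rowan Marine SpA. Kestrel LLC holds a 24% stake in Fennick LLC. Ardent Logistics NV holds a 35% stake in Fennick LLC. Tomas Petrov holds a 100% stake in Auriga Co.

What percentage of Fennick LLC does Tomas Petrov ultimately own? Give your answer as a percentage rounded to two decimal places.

Tomas reaches Fennick along 8 paths.
Via Kestrel: 80% × 24% = 19.2%.
Via Ardent → Rowan → Kestrel: 100% × 7% × 20% × 24% = 0.336%.
Via Auriga → Rowan → Kestrel: 100% × 93% × 20% × 24% = 4.464%.
Via Ardent → Nordquist: 100% × 64% × 30% = 19.2%.
Via Nordquist: 20% × 30% = 6%.
Via Ardent → Rowan → Nordquist: 100% × 7% × 15% × 30% = 0.315%.
Via Auriga → Rowan → Nordquist: 100% × 93% × 15% × 30% = 4.185%.
Via Ardent: 100% × 35% = 35%.
Total: 19.2% + 0.336% + 4.464% + 19.2% + 6% + 0.315% + 4.185% + 35% = 88.7%.
Rounded: 88.70%.

88.70%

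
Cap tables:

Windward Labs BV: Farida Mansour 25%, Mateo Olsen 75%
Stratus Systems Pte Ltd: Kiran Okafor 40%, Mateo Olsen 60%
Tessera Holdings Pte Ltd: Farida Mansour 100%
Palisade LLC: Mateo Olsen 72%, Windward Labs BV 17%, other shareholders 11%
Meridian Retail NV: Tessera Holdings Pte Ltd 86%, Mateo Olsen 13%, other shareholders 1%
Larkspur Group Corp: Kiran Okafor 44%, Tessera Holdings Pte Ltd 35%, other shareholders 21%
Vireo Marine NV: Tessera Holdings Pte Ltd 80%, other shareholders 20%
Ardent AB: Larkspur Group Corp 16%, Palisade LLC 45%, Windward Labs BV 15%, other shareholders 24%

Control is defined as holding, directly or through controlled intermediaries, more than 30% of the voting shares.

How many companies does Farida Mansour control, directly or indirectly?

Farida holds 100% of Tessera, so Farida controls Tessera.
Tessera holds 86% of Meridian, so Farida controls Meridian.
Tessera holds 35% of Larkspur, so Farida controls Larkspur.
Tessera holds 80% of Vireo, so Farida controls Vireo.
No other company's threshold is met.
Farida controls 4 companies.

4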